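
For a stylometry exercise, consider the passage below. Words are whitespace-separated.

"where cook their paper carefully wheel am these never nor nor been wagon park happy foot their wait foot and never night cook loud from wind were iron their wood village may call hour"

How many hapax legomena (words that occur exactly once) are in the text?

23

Frequencies: their:3, cook:2, never:2, nor:2, foot:2, where:1, paper:1, carefully:1, wheel:1, am:1, these:1, been:1, wagon:1, park:1, happy:1, wait:1, and:1, night:1, loud:1, from:1, … (8 more, each freq 1)
Hapax (freq=1): am, and, been, call, carefully, from, happy, hour, iron, loud, may, night, paper, park, these, village, wagon, wait, were, wheel, where, wind, wood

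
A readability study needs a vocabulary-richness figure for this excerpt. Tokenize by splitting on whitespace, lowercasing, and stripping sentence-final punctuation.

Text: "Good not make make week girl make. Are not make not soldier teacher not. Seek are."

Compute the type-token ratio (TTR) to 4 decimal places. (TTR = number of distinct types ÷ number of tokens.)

0.5625

N = 16 tokens, V = 9 types.
TTR = V / N = 9 / 16 = 0.5625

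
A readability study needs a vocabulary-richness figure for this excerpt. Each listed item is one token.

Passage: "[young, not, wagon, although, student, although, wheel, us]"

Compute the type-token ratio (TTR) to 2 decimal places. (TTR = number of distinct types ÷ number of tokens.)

N = 8 tokens, V = 7 types.
TTR = V / N = 7 / 8 = 0.88

0.88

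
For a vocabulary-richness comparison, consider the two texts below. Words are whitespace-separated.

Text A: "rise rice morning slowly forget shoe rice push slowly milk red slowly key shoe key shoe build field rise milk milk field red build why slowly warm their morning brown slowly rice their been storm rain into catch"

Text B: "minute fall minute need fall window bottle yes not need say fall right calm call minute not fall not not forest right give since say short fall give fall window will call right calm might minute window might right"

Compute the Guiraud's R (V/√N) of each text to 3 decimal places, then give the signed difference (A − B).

A: V=21, N=38, R=3.407
B: V=17, N=39, R=2.722
Difference = 3.407 − 2.722 = 0.685

0.685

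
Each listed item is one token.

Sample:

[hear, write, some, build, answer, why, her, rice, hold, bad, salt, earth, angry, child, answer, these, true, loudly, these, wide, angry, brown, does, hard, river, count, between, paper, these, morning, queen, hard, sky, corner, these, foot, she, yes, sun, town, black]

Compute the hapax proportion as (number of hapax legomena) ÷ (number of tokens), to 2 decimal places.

0.76

Frequencies: these:4, answer:2, angry:2, hard:2, hear:1, write:1, some:1, build:1, why:1, her:1, rice:1, hold:1, bad:1, salt:1, earth:1, child:1, true:1, loudly:1, wide:1, brown:1, … (15 more, each freq 1)
Hapax count = 31; token count = 41.
Ratio = 31 / 41 = 0.76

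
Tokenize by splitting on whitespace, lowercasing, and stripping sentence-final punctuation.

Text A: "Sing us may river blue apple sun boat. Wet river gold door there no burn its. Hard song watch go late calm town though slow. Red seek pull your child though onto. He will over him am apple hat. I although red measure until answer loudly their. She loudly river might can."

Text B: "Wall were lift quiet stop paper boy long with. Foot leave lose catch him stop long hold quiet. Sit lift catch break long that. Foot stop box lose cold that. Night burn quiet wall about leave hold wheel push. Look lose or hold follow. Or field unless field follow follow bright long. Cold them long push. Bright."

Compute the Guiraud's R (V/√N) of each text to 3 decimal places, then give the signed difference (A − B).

2.140

A: V=46, N=52, R=6.379
B: V=32, N=57, R=4.239
Difference = 6.379 − 4.239 = 2.140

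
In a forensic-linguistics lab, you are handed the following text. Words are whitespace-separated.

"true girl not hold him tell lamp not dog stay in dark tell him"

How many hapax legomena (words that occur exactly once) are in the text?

Frequencies: not:2, him:2, tell:2, true:1, girl:1, hold:1, lamp:1, dog:1, stay:1, in:1, dark:1
Hapax (freq=1): dark, dog, girl, hold, in, lamp, stay, true

8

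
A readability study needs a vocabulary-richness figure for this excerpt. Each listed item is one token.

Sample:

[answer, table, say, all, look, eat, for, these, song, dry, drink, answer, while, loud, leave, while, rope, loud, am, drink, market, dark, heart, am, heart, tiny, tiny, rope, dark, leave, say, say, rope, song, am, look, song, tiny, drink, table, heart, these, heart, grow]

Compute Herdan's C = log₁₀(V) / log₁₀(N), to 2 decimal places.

N = 44, V = 21.
log₁₀(V) = 1.322219, log₁₀(N) = 1.643453
C = 1.322219 / 1.643453 = 0.80

0.80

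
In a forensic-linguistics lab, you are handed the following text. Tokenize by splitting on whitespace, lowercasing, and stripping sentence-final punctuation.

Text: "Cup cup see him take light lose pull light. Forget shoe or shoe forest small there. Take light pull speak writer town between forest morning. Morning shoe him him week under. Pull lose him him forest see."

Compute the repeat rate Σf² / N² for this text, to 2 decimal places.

0.07

Frequencies: him:5, light:3, pull:3, shoe:3, forest:3, cup:2, see:2, take:2, lose:2, morning:2, forget:1, or:1, small:1, there:1, speak:1, writer:1, town:1, between:1, week:1, under:1
Σf² = 91; N² = 1369
Repeat rate = 91 / 1369 = 0.07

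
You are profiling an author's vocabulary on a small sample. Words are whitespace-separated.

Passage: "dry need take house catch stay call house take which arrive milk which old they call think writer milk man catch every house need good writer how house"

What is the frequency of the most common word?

4

Frequencies: house:4, need:2, take:2, catch:2, call:2, which:2, milk:2, writer:2, dry:1, stay:1, arrive:1, old:1, they:1, think:1, man:1, every:1, good:1, how:1
Most common: 'house' with frequency 4.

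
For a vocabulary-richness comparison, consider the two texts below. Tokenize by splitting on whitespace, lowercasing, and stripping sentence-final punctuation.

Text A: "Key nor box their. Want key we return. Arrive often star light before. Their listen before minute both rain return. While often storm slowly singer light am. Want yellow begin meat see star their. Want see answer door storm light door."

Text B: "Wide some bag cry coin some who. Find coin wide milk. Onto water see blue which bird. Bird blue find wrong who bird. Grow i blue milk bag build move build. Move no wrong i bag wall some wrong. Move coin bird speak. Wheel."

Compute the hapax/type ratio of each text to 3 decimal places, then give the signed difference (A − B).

A: hapax=16, V=27, ratio=0.593
B: hapax=10, V=23, ratio=0.435
Difference = 0.593 − 0.435 = 0.158

0.158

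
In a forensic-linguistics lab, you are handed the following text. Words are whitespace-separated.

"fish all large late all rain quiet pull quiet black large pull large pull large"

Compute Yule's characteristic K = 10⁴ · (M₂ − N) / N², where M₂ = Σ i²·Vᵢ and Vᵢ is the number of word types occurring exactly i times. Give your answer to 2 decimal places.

Frequencies: large:4, pull:3, all:2, quiet:2, fish:1, late:1, rain:1, black:1
N = 15. Frequency spectrum: V_1=4, V_2=2, V_3=1, V_4=1
M₂ = 1²·4 + 2²·2 + 3²·1 + 4²·1 = 37
K = 10000 × (37 − 15) / 15² = 977.78

977.78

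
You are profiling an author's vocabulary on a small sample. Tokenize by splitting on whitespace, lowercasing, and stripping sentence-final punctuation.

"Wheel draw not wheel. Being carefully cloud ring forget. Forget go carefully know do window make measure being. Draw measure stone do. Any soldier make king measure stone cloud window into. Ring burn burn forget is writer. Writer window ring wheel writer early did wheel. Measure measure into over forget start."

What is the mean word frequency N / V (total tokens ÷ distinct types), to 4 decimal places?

1.9615

N = 51 tokens, V = 26 types.
Mean frequency = N / V = 51 / 26 = 1.9615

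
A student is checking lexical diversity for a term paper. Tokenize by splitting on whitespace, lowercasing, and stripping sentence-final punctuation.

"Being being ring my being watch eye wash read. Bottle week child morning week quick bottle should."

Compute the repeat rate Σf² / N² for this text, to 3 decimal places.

Frequencies: being:3, bottle:2, week:2, ring:1, my:1, watch:1, eye:1, wash:1, read:1, child:1, morning:1, quick:1, should:1
Σf² = 27; N² = 289
Repeat rate = 27 / 289 = 0.093

0.093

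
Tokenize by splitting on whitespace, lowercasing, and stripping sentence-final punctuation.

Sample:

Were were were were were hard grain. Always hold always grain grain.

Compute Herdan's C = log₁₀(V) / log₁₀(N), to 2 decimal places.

N = 12, V = 5.
log₁₀(V) = 0.698970, log₁₀(N) = 1.079181
C = 0.698970 / 1.079181 = 0.65

0.65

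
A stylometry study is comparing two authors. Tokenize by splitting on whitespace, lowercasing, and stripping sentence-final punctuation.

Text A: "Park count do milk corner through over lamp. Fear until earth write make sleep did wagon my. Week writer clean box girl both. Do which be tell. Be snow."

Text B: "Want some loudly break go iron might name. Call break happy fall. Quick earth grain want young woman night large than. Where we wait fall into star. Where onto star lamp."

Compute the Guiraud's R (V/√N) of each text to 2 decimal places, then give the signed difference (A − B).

0.34

A: V=27, N=29, R=5.01
B: V=26, N=31, R=4.67
Difference = 5.01 − 4.67 = 0.34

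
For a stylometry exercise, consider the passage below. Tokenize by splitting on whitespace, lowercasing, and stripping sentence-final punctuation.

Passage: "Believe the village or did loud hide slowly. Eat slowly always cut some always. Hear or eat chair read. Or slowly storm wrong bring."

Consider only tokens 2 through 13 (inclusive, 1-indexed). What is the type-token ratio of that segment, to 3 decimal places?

Segment tokens 2–13: the, village, or, did, loud, hide, slowly, eat, slowly, always, cut, some
Segment N = 12, segment V = 11.
TTR = 11 / 12 = 0.917

0.917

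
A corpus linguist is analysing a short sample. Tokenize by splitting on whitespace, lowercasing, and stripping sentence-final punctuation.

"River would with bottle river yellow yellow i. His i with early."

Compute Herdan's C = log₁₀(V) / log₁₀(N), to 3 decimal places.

N = 12, V = 8.
log₁₀(V) = 0.903090, log₁₀(N) = 1.079181
C = 0.903090 / 1.079181 = 0.837

0.837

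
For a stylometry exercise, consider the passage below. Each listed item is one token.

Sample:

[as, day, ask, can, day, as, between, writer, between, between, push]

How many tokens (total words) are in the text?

11

Tokens: as, day, ask, can, day, as, between, writer, between, between, push
N = 11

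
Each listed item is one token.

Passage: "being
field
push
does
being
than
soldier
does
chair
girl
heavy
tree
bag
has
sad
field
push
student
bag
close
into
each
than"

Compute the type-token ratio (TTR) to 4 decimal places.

0.7391

N = 23 tokens, V = 17 types.
TTR = V / N = 17 / 23 = 0.7391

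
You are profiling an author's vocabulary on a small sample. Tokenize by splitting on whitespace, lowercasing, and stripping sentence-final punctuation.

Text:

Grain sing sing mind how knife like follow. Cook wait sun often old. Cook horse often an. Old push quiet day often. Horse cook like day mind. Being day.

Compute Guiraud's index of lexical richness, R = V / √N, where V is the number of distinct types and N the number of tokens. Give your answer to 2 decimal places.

3.34

N = 29, V = 18.
√N = 5.385165
R = 18 / 5.385165 = 3.34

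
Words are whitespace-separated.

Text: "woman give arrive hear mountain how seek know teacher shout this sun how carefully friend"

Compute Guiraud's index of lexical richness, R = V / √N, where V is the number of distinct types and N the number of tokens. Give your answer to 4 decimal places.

N = 15, V = 14.
√N = 3.872983
R = 14 / 3.872983 = 3.6148

3.6148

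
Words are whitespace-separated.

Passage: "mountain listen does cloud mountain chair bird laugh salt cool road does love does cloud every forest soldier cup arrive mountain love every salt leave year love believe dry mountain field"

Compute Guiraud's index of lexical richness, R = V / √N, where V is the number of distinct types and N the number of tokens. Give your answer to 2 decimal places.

3.77

N = 31, V = 21.
√N = 5.567764
R = 21 / 5.567764 = 3.77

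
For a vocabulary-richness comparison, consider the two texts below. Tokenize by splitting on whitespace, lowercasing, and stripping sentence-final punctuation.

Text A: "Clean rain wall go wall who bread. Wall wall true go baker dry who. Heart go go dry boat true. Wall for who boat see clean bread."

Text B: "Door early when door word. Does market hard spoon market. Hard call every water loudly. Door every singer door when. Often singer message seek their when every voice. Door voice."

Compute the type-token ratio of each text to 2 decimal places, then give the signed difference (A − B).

-0.12

TTR(A) = 13/27 = 0.48
TTR(B) = 18/30 = 0.60
Difference = 0.48 − 0.60 = -0.12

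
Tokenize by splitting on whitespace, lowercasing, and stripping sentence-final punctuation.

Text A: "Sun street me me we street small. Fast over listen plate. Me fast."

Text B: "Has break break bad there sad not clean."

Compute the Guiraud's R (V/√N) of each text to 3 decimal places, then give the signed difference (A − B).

A: V=9, N=13, R=2.496
B: V=7, N=8, R=2.475
Difference = 2.496 − 2.475 = 0.021

0.021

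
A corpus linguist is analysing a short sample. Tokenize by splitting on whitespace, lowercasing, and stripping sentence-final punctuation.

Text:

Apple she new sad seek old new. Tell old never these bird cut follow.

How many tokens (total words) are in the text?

Tokens: apple, she, new, sad, seek, old, new, tell, old, never, these, bird, cut, follow
N = 14

14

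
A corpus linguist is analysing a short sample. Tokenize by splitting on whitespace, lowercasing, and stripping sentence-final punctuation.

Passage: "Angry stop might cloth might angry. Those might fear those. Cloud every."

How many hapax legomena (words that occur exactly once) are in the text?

5

Frequencies: might:3, angry:2, those:2, stop:1, cloth:1, fear:1, cloud:1, every:1
Hapax (freq=1): cloth, cloud, every, fear, stop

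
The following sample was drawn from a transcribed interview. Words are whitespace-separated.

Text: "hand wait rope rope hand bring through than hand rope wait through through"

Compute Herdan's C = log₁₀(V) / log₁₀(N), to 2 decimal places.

0.70

N = 13, V = 6.
log₁₀(V) = 0.778151, log₁₀(N) = 1.113943
C = 0.778151 / 1.113943 = 0.70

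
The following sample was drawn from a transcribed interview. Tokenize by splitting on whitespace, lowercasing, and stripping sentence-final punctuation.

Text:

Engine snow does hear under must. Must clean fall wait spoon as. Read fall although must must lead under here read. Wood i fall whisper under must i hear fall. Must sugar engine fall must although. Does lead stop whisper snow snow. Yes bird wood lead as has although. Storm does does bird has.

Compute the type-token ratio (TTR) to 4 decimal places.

N = 54 tokens, V = 24 types.
TTR = V / N = 24 / 54 = 0.4444

0.4444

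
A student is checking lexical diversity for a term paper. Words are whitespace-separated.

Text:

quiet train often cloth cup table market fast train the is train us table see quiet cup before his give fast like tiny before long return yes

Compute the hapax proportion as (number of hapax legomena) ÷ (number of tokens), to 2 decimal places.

Frequencies: train:3, quiet:2, cup:2, table:2, fast:2, before:2, often:1, cloth:1, market:1, the:1, is:1, us:1, see:1, his:1, give:1, like:1, tiny:1, long:1, return:1, yes:1
Hapax count = 14; token count = 27.
Ratio = 14 / 27 = 0.52

0.52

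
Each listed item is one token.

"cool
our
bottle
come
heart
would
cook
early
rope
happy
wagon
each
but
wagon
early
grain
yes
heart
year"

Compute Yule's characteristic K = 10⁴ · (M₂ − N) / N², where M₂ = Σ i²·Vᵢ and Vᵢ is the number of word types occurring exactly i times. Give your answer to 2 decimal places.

Frequencies: heart:2, early:2, wagon:2, cool:1, our:1, bottle:1, come:1, would:1, cook:1, rope:1, happy:1, each:1, but:1, grain:1, yes:1, year:1
N = 19. Frequency spectrum: V_1=13, V_2=3
M₂ = 1²·13 + 2²·3 = 25
K = 10000 × (25 − 19) / 19² = 166.20

166.20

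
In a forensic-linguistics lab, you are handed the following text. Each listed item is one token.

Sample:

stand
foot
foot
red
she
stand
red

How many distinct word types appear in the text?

Distinct types: {foot, red, she, stand}
V = 4

4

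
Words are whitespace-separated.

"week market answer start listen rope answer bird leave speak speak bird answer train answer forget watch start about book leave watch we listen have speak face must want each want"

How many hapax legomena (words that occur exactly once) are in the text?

Frequencies: answer:4, speak:3, start:2, listen:2, bird:2, leave:2, watch:2, want:2, week:1, market:1, rope:1, train:1, forget:1, about:1, book:1, we:1, have:1, face:1, must:1, each:1
Hapax (freq=1): about, book, each, face, forget, have, market, must, rope, train, we, week

12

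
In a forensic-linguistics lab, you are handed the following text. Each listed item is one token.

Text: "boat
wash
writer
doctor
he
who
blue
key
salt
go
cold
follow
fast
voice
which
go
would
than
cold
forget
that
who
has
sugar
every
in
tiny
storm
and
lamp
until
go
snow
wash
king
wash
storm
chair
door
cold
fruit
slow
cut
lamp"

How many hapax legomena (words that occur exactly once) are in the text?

Frequencies: wash:3, go:3, cold:3, who:2, storm:2, lamp:2, boat:1, writer:1, doctor:1, he:1, blue:1, key:1, salt:1, follow:1, fast:1, voice:1, which:1, would:1, than:1, forget:1, … (15 more, each freq 1)
Hapax (freq=1): and, blue, boat, chair, cut, doctor, door, every, fast, follow, forget, fruit, has, he, in, key, king, salt, slow, snow, sugar, than, that, tiny, until, voice, which, would, writer

29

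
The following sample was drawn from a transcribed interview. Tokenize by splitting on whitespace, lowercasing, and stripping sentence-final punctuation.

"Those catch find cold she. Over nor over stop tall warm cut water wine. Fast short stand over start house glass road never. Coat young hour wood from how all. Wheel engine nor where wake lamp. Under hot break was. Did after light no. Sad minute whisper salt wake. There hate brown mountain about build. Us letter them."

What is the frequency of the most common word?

3

Frequencies: over:3, nor:2, wake:2, those:1, catch:1, find:1, cold:1, she:1, stop:1, tall:1, warm:1, cut:1, water:1, wine:1, fast:1, short:1, stand:1, start:1, house:1, glass:1, … (34 more, each freq 1)
Most common: 'over' with frequency 3.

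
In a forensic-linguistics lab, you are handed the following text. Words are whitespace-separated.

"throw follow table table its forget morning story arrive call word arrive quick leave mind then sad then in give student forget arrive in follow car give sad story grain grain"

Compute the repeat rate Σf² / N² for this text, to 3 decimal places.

Frequencies: arrive:3, follow:2, table:2, forget:2, story:2, then:2, sad:2, in:2, give:2, grain:2, throw:1, its:1, morning:1, call:1, word:1, quick:1, leave:1, mind:1, student:1, car:1
Σf² = 55; N² = 961
Repeat rate = 55 / 961 = 0.057

0.057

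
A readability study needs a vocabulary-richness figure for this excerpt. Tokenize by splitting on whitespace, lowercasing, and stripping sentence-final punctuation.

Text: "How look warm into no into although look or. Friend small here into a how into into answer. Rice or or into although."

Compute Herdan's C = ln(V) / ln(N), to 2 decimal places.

0.82

N = 23, V = 13.
ln(V) = 2.564949, ln(N) = 3.135494
C = 2.564949 / 3.135494 = 0.82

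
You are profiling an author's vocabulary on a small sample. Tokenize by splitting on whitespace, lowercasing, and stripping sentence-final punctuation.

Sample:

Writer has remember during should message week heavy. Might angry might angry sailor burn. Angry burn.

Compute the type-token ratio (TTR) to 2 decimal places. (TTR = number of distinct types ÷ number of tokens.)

N = 16 tokens, V = 12 types.
TTR = V / N = 12 / 16 = 0.75

0.75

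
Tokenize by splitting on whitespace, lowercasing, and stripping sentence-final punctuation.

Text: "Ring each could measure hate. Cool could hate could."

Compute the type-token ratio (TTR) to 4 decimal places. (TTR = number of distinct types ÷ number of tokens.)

0.6667

N = 9 tokens, V = 6 types.
TTR = V / N = 6 / 9 = 0.6667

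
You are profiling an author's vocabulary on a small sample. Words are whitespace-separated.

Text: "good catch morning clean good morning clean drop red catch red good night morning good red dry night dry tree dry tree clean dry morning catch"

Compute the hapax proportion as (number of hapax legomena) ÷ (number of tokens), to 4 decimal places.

0.0385

Frequencies: good:4, morning:4, dry:4, catch:3, clean:3, red:3, night:2, tree:2, drop:1
Hapax count = 1; token count = 26.
Ratio = 1 / 26 = 0.0385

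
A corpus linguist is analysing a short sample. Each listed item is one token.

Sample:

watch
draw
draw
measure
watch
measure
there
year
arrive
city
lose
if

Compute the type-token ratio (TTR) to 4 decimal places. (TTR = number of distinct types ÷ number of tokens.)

N = 12 tokens, V = 9 types.
TTR = V / N = 9 / 12 = 0.7500

0.7500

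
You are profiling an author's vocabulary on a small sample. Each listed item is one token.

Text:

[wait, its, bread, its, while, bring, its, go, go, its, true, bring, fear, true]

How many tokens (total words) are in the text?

Tokens: wait, its, bread, its, while, bring, its, go, go, its, true, bring, fear, true
N = 14

14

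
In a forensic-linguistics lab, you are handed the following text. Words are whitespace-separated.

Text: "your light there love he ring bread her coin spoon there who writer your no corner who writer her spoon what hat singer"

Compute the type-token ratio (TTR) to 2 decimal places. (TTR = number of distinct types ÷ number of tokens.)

N = 23 tokens, V = 17 types.
TTR = V / N = 17 / 23 = 0.74

0.74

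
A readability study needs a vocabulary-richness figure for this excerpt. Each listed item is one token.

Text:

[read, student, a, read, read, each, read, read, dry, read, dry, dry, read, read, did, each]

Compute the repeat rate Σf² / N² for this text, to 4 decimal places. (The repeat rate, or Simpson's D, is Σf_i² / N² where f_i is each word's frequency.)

0.3125

Frequencies: read:8, dry:3, each:2, student:1, a:1, did:1
Σf² = 80; N² = 256
Repeat rate = 80 / 256 = 0.3125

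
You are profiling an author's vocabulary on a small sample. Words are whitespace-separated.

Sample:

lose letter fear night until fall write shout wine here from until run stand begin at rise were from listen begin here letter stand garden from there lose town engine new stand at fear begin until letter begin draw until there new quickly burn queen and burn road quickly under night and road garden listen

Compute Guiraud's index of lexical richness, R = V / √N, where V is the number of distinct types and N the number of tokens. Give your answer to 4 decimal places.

N = 55, V = 30.
√N = 7.416198
R = 30 / 7.416198 = 4.0452

4.0452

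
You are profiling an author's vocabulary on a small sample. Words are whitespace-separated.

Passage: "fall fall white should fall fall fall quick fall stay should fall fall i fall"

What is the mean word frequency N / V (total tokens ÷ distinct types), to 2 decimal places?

N = 15 tokens, V = 6 types.
Mean frequency = N / V = 15 / 6 = 2.50

2.50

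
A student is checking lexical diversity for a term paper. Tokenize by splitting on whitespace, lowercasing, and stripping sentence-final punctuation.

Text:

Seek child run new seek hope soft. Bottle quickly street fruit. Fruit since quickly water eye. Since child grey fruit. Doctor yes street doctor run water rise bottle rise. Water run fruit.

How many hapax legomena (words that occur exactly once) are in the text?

6

Frequencies: fruit:4, run:3, water:3, seek:2, child:2, bottle:2, quickly:2, street:2, since:2, doctor:2, rise:2, new:1, hope:1, soft:1, eye:1, grey:1, yes:1
Hapax (freq=1): eye, grey, hope, new, soft, yes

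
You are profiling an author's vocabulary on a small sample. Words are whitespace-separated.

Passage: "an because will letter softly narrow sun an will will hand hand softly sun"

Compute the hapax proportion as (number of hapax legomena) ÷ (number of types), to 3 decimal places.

Frequencies: will:3, an:2, softly:2, sun:2, hand:2, because:1, letter:1, narrow:1
Hapax count = 3; type count = 8.
Ratio = 3 / 8 = 0.375

0.375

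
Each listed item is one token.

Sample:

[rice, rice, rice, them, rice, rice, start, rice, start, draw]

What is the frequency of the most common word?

6

Frequencies: rice:6, start:2, them:1, draw:1
Most common: 'rice' with frequency 6.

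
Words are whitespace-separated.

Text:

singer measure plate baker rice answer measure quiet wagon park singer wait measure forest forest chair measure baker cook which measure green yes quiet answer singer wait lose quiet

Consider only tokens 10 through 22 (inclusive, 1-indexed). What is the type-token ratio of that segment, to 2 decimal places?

Segment tokens 10–22: park, singer, wait, measure, forest, forest, chair, measure, baker, cook, which, measure, green
Segment N = 13, segment V = 10.
TTR = 10 / 13 = 0.77

0.77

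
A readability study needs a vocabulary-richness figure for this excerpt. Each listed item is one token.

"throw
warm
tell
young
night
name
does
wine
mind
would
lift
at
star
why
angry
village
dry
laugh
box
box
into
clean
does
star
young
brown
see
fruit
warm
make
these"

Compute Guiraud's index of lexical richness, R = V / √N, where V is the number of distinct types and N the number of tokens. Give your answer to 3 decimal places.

4.670

N = 31, V = 26.
√N = 5.567764
R = 26 / 5.567764 = 4.670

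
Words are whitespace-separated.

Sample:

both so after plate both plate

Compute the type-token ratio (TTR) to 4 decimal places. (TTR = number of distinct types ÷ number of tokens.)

0.6667

N = 6 tokens, V = 4 types.
TTR = V / N = 4 / 6 = 0.6667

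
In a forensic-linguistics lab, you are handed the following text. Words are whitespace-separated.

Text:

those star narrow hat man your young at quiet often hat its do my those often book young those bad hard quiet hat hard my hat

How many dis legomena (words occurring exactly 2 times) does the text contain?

Frequencies: hat:4, those:3, young:2, quiet:2, often:2, my:2, hard:2, star:1, narrow:1, man:1, your:1, at:1, its:1, do:1, book:1, bad:1
Words with frequency 2: hard, my, often, quiet, young

5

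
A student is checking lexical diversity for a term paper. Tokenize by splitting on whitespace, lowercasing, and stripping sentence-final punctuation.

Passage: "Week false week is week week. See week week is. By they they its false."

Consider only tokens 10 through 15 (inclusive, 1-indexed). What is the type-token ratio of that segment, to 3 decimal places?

Segment tokens 10–15: is, by, they, they, its, false
Segment N = 6, segment V = 5.
TTR = 5 / 6 = 0.833

0.833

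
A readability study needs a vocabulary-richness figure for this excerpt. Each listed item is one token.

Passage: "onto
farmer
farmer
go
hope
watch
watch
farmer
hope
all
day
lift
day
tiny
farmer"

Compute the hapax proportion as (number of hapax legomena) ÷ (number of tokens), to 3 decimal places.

0.333

Frequencies: farmer:4, hope:2, watch:2, day:2, onto:1, go:1, all:1, lift:1, tiny:1
Hapax count = 5; token count = 15.
Ratio = 5 / 15 = 0.333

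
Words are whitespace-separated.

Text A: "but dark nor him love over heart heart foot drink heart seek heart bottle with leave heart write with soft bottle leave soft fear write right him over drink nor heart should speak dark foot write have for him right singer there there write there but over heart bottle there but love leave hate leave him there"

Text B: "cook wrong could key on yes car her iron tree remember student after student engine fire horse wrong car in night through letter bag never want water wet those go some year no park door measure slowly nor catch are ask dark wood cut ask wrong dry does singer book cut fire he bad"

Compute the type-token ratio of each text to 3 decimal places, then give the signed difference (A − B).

-0.449

TTR(A) = 24/57 = 0.421
TTR(B) = 47/54 = 0.870
Difference = 0.421 − 0.870 = -0.449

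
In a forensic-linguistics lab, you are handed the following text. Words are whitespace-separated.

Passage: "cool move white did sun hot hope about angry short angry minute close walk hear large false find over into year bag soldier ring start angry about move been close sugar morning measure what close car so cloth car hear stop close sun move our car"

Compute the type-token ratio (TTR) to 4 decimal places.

0.7391

N = 46 tokens, V = 34 types.
TTR = V / N = 34 / 46 = 0.7391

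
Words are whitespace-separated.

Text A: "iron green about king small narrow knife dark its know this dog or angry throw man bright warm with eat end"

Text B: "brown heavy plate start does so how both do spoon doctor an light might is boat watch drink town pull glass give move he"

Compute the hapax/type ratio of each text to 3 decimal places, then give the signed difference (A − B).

A: hapax=21, V=21, ratio=1.000
B: hapax=24, V=24, ratio=1.000
Difference = 1.000 − 1.000 = 0.000

0.000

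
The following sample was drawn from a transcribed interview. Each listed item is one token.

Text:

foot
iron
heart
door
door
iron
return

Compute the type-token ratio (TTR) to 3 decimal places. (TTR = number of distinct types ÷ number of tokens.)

0.714

N = 7 tokens, V = 5 types.
TTR = V / N = 5 / 7 = 0.714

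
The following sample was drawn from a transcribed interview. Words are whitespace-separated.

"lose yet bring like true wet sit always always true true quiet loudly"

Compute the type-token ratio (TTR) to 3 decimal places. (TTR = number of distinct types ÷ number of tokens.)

N = 13 tokens, V = 10 types.
TTR = V / N = 10 / 13 = 0.769

0.769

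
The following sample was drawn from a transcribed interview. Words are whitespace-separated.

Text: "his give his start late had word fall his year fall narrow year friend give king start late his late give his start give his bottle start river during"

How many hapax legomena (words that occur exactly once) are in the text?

8

Frequencies: his:6, give:4, start:4, late:3, fall:2, year:2, had:1, word:1, narrow:1, friend:1, king:1, bottle:1, river:1, during:1
Hapax (freq=1): bottle, during, friend, had, king, narrow, river, word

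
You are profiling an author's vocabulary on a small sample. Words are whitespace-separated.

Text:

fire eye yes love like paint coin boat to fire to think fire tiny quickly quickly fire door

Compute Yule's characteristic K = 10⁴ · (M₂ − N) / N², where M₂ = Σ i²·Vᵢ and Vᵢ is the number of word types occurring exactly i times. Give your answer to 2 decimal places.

Frequencies: fire:4, to:2, quickly:2, eye:1, yes:1, love:1, like:1, paint:1, coin:1, boat:1, think:1, tiny:1, door:1
N = 18. Frequency spectrum: V_1=10, V_2=2, V_4=1
M₂ = 1²·10 + 2²·2 + 4²·1 = 34
K = 10000 × (34 − 18) / 18² = 493.83

493.83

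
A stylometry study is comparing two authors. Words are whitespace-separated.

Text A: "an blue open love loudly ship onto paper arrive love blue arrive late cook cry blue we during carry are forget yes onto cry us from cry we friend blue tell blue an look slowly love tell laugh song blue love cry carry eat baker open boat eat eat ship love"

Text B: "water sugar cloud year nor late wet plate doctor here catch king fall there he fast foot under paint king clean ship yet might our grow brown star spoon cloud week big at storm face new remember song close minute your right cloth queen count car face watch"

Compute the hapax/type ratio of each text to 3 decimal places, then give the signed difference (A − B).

-0.347

A: hapax=17, V=29, ratio=0.586
B: hapax=42, V=45, ratio=0.933
Difference = 0.586 − 0.933 = -0.347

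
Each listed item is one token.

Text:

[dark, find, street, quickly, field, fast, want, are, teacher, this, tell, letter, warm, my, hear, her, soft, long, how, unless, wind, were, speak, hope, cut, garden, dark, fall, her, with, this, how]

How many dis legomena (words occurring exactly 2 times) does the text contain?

4

Frequencies: dark:2, this:2, her:2, how:2, find:1, street:1, quickly:1, field:1, fast:1, want:1, are:1, teacher:1, tell:1, letter:1, warm:1, my:1, hear:1, soft:1, long:1, unless:1, … (8 more, each freq 1)
Words with frequency 2: dark, her, how, this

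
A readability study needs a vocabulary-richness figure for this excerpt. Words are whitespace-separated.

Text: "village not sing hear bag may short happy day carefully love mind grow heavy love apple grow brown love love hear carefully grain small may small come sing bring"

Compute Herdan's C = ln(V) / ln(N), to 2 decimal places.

0.89

N = 29, V = 20.
ln(V) = 2.995732, ln(N) = 3.367296
C = 2.995732 / 3.367296 = 0.89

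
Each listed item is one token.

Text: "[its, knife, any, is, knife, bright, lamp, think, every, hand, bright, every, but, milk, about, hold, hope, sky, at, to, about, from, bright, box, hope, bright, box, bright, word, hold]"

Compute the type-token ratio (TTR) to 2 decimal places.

N = 30 tokens, V = 20 types.
TTR = V / N = 20 / 30 = 0.67

0.67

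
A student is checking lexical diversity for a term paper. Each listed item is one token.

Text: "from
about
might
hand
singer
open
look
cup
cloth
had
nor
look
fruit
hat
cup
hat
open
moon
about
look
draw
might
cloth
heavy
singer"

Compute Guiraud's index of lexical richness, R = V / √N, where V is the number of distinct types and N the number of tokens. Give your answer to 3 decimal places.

N = 25, V = 16.
√N = 5.000000
R = 16 / 5.000000 = 3.200

3.200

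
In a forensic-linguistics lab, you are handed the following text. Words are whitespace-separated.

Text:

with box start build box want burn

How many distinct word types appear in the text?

Distinct types: {box, build, burn, start, want, with}
V = 6

6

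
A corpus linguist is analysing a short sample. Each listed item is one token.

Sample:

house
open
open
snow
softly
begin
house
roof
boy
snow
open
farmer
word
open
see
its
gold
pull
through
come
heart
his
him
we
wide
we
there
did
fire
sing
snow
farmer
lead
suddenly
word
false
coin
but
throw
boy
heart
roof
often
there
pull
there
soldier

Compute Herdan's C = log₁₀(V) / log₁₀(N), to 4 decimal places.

N = 47, V = 32.
log₁₀(V) = 1.505150, log₁₀(N) = 1.672098
C = 1.505150 / 1.672098 = 0.9002

0.9002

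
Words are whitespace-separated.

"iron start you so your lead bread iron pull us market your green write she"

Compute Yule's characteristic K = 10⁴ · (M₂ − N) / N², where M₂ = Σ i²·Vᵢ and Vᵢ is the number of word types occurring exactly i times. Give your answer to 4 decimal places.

177.7778

Frequencies: iron:2, your:2, start:1, you:1, so:1, lead:1, bread:1, pull:1, us:1, market:1, green:1, write:1, she:1
N = 15. Frequency spectrum: V_1=11, V_2=2
M₂ = 1²·11 + 2²·2 = 19
K = 10000 × (19 − 15) / 15² = 177.7778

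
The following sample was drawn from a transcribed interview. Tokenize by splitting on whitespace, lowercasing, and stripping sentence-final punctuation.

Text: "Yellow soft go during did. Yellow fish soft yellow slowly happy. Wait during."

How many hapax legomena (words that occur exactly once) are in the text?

Frequencies: yellow:3, soft:2, during:2, go:1, did:1, fish:1, slowly:1, happy:1, wait:1
Hapax (freq=1): did, fish, go, happy, slowly, wait

6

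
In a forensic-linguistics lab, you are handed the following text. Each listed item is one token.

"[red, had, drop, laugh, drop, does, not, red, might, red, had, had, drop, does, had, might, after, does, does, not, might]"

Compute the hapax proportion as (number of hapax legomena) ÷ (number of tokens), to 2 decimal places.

0.10

Frequencies: had:4, does:4, red:3, drop:3, might:3, not:2, laugh:1, after:1
Hapax count = 2; token count = 21.
Ratio = 2 / 21 = 0.10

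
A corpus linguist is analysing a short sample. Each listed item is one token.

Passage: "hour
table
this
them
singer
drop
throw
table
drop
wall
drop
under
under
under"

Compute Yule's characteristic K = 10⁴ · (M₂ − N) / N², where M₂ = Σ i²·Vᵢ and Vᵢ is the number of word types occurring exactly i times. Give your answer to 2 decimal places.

Frequencies: drop:3, under:3, table:2, hour:1, this:1, them:1, singer:1, throw:1, wall:1
N = 14. Frequency spectrum: V_1=6, V_2=1, V_3=2
M₂ = 1²·6 + 2²·1 + 3²·2 = 28
K = 10000 × (28 − 14) / 14² = 714.29

714.29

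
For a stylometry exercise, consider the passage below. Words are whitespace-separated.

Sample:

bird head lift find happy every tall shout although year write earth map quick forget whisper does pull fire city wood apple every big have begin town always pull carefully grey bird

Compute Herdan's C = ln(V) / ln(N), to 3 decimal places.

0.972

N = 32, V = 29.
ln(V) = 3.367296, ln(N) = 3.465736
C = 3.367296 / 3.465736 = 0.972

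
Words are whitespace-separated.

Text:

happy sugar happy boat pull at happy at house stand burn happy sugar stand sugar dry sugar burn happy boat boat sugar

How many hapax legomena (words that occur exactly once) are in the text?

3

Frequencies: happy:5, sugar:5, boat:3, at:2, stand:2, burn:2, pull:1, house:1, dry:1
Hapax (freq=1): dry, house, pull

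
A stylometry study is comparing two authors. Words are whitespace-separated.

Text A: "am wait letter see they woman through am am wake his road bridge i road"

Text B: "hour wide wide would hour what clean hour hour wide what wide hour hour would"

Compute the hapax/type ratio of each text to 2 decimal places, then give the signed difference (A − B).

A: hapax=10, V=12, ratio=0.83
B: hapax=1, V=5, ratio=0.20
Difference = 0.83 − 0.20 = 0.63

0.63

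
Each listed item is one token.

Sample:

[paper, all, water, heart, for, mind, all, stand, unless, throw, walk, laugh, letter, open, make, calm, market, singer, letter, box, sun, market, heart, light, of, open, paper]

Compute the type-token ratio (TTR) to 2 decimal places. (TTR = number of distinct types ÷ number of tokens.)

N = 27 tokens, V = 21 types.
TTR = V / N = 21 / 27 = 0.78

0.78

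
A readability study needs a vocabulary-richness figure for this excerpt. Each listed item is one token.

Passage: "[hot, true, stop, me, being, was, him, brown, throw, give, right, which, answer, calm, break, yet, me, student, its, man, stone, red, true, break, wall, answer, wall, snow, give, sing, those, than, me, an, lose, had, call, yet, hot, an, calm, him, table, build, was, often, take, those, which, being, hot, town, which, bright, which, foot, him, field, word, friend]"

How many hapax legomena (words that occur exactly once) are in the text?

25

Frequencies: which:4, hot:3, me:3, him:3, true:2, being:2, was:2, give:2, answer:2, calm:2, break:2, yet:2, wall:2, those:2, an:2, stop:1, brown:1, throw:1, right:1, student:1, … (20 more, each freq 1)
Hapax (freq=1): bright, brown, build, call, field, foot, friend, had, its, lose, man, often, red, right, sing, snow, stone, stop, student, table, take, than, throw, town, word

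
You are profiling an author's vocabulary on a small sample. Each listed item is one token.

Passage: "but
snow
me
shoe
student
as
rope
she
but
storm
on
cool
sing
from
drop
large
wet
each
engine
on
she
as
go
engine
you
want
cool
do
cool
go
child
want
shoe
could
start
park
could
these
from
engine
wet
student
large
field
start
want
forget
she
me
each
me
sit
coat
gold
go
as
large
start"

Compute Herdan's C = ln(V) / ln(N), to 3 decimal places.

N = 58, V = 32.
ln(V) = 3.465736, ln(N) = 4.060443
C = 3.465736 / 4.060443 = 0.854

0.854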